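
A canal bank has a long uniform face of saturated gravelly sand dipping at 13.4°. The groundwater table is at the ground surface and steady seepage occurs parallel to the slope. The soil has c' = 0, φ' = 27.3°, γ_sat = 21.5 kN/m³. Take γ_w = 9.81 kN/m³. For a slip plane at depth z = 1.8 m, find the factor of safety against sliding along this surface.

FS = 1.18

With seepage parallel to the slope and the water table at the surface, the effective normal stress on the slip plane uses the buoyant unit weight γ' = γ_sat − γ_w while the driving shear stress uses γ_sat:
FS = [c' + γ' z cos²β tanφ'] / [γ_sat z sinβ cosβ]
(For c' = 0 this reduces to FS = (γ'/γ_sat)·tanφ'/tanβ.)
γ' = 21.5 − 9.81 = 11.69 kN/m³
Numerator = 0.0 + 11.69·1.8·cos²13.4°·tan27.3° = 0.0 + 11.69·1.8·0.9463·0.5161 = 10.277 kPa
Denominator = 21.5·1.8·sin13.4°·cos13.4° = 21.5·1.8·0.2317·0.9728 = 8.724 kPa
FS = 10.277 / 8.724 = 1.178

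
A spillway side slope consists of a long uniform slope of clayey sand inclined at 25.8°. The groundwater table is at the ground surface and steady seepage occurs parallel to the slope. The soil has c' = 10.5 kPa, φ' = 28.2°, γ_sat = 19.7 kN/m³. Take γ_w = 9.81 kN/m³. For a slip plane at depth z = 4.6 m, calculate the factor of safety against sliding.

With seepage parallel to the slope and the water table at the surface, the effective normal stress on the slip plane uses the buoyant unit weight γ' = γ_sat − γ_w while the driving shear stress uses γ_sat:
FS = [c' + γ' z cos²β tanφ'] / [γ_sat z sinβ cosβ]
γ' = 19.7 − 9.81 = 9.89 kN/m³
Numerator = 10.5 + 9.89·4.6·cos²25.8°·tan28.2° = 10.5 + 9.89·4.6·0.8106·0.5362 = 30.273 kPa
Denominator = 19.7·4.6·sin25.8°·cos25.8° = 19.7·4.6·0.4352·0.9003 = 35.509 kPa
FS = 30.273 / 35.509 = 0.853

FS = 0.85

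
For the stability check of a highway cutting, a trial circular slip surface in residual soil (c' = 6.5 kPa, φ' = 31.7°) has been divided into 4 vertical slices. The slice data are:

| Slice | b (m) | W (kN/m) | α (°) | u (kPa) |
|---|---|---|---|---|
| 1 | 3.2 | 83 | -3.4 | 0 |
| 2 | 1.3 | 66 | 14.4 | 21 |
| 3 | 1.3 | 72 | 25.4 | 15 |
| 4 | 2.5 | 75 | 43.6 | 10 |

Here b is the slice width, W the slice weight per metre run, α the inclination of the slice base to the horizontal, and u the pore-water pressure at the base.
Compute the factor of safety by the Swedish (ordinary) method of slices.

FS = 1.85

Ordinary method of slices: FS = Σ[c'·Δl_i + (W_i cosα_i − u_i·Δl_i)·tanφ'] / Σ W_i sinα_i, with Δl_i = b_i / cosα_i.
Slice 1: Δl = 3.2/cos(-3.4°) = 3.206 m; N'_1 = 83·cos(-3.4°) − 0·3.206 = 82.9; c'Δl = 20.84; W sinα = -4.9
Slice 2: Δl = 1.3/cos14.4° = 1.342 m; N'_2 = 66·cos14.4° − 21·1.342 = 35.7; c'Δl = 8.72; W sinα = 16.4
Slice 3: Δl = 1.3/cos25.4° = 1.439 m; N'_3 = 72·cos25.4° − 15·1.439 = 43.5; c'Δl = 9.35; W sinα = 30.9
Slice 4: Δl = 2.5/cos43.6° = 3.452 m; N'_4 = 75·cos43.6° − 10·3.452 = 19.8; c'Δl = 22.44; W sinα = 51.7
Σc'Δl = 61.4 kN/m; ΣN' = 181.8 kN/m; ΣW sinα = 94.1 kN/m
Resisting = 61.4 + 181.8·tan31.7° = 61.4 + 112.3 = 173.7 kN/m
FS = 173.7 / 94.1 = 1.846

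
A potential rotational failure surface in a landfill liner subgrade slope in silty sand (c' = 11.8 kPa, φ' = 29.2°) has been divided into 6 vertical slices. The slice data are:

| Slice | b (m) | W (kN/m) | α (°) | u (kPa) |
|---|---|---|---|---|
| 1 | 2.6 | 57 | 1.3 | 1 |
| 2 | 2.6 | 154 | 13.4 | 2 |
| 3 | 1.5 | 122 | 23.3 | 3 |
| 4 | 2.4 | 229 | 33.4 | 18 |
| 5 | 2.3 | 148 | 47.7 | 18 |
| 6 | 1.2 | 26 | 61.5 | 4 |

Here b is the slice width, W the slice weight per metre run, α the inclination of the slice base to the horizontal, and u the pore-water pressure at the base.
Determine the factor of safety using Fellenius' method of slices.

FS = 1.33

Ordinary method of slices: FS = Σ[c'·Δl_i + (W_i cosα_i − u_i·Δl_i)·tanφ'] / Σ W_i sinα_i, with Δl_i = b_i / cosα_i.
Slice 1: Δl = 2.6/cos1.3° = 2.601 m; N'_1 = 57·cos1.3° − 1·2.601 = 54.4; c'Δl = 30.69; W sinα = 1.3
Slice 2: Δl = 2.6/cos13.4° = 2.673 m; N'_2 = 154·cos13.4° − 2·2.673 = 144.5; c'Δl = 31.54; W sinα = 35.7
Slice 3: Δl = 1.5/cos23.3° = 1.633 m; N'_3 = 122·cos23.3° − 3·1.633 = 107.2; c'Δl = 19.27; W sinα = 48.3
Slice 4: Δl = 2.4/cos33.4° = 2.875 m; N'_4 = 229·cos33.4° − 18·2.875 = 139.4; c'Δl = 33.92; W sinα = 126.1
Slice 5: Δl = 2.3/cos47.7° = 3.417 m; N'_5 = 148·cos47.7° − 18·3.417 = 38.1; c'Δl = 40.33; W sinα = 109.5
Slice 6: Δl = 1.2/cos61.5° = 2.515 m; N'_6 = 26·cos61.5° − 4·2.515 = 2.3; c'Δl = 29.68; W sinα = 22.8
Σc'Δl = 185.4 kN/m; ΣN' = 485.9 kN/m; ΣW sinα = 343.6 kN/m
Resisting = 185.4 + 485.9·tan29.2° = 185.4 + 271.5 = 457.0 kN/m
FS = 457.0 / 343.6 = 1.330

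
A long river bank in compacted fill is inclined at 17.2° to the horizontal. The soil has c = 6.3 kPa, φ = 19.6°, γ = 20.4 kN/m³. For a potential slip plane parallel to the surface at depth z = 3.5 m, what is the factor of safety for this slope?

For an infinite slope with a slip plane parallel to the surface (no pore pressure): FS = [c + γz cos²β tanφ] / [γz sinβ cosβ].
γz = 20.4·3.5 = 71.40 kN/m²
Numerator = 6.3 + 71.40·cos²17.2°·tan19.6° = 6.3 + 71.40·0.9126·0.3561 = 29.501 kPa
Denominator = 71.40·sin17.2°·cos17.2° = 71.40·0.2957·0.9553 = 20.169 kPa
FS = 29.501 / 20.169 = 1.463

FS = 1.46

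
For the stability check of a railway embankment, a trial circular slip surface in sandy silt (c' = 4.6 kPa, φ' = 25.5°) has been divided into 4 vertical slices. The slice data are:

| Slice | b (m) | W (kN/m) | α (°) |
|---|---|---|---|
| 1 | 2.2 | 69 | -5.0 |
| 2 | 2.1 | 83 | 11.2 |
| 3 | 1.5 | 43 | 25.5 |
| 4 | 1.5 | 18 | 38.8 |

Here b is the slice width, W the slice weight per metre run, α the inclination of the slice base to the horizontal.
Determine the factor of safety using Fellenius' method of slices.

Ordinary method of slices: FS = Σ[c'·Δl_i + (W_i cosα_i)·tanφ'] / Σ W_i sinα_i, with Δl_i = b_i / cosα_i.
Slice 1: Δl = 2.2/cos(-5.0°) = 2.208 m; N'_1 = 69·cos(-5.0°) = 68.7; c'Δl = 10.16; W sinα = -6.0
Slice 2: Δl = 2.1/cos11.2° = 2.141 m; N'_2 = 83·cos11.2° = 81.4; c'Δl = 9.85; W sinα = 16.1
Slice 3: Δl = 1.5/cos25.5° = 1.662 m; N'_3 = 43·cos25.5° = 38.8; c'Δl = 7.64; W sinα = 18.5
Slice 4: Δl = 1.5/cos38.8° = 1.925 m; N'_4 = 18·cos38.8° = 14.0; c'Δl = 8.85; W sinα = 11.3
Σc'Δl = 36.5 kN/m; ΣN' = 203.0 kN/m; ΣW sinα = 39.9 kN/m
Resisting = 36.5 + 203.0·tan25.5° = 36.5 + 96.8 = 133.3 kN/m
FS = 133.3 / 39.9 = 3.342

FS = 3.34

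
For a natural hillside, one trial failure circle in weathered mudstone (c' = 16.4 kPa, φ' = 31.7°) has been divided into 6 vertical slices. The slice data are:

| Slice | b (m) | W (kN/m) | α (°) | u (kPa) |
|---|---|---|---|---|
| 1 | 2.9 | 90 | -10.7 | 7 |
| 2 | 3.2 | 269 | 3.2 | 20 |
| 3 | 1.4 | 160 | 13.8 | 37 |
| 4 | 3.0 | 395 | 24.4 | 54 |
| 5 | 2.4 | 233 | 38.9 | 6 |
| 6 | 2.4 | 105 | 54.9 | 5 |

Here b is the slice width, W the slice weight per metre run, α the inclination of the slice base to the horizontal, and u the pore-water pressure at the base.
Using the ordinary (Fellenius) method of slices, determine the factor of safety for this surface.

Ordinary method of slices: FS = Σ[c'·Δl_i + (W_i cosα_i − u_i·Δl_i)·tanφ'] / Σ W_i sinα_i, with Δl_i = b_i / cosα_i.
Slice 1: Δl = 2.9/cos(-10.7°) = 2.951 m; N'_1 = 90·cos(-10.7°) − 7·2.951 = 67.8; c'Δl = 48.40; W sinα = -16.7
Slice 2: Δl = 3.2/cos3.2° = 3.205 m; N'_2 = 269·cos3.2° − 20·3.205 = 204.5; c'Δl = 52.56; W sinα = 15.0
Slice 3: Δl = 1.4/cos13.8° = 1.442 m; N'_3 = 160·cos13.8° − 37·1.442 = 102.0; c'Δl = 23.64; W sinα = 38.2
Slice 4: Δl = 3.0/cos24.4° = 3.294 m; N'_4 = 395·cos24.4° − 54·3.294 = 181.8; c'Δl = 54.03; W sinα = 163.2
Slice 5: Δl = 2.4/cos38.9° = 3.084 m; N'_5 = 233·cos38.9° − 6·3.084 = 162.8; c'Δl = 50.58; W sinα = 146.3
Slice 6: Δl = 2.4/cos54.9° = 4.174 m; N'_6 = 105·cos54.9° − 5·4.174 = 39.5; c'Δl = 68.45; W sinα = 85.9
Σc'Δl = 297.7 kN/m; ΣN' = 758.5 kN/m; ΣW sinα = 431.9 kN/m
Resisting = 297.7 + 758.5·tan31.7° = 297.7 + 468.4 = 766.1 kN/m
FS = 766.1 / 431.9 = 1.774

FS = 1.77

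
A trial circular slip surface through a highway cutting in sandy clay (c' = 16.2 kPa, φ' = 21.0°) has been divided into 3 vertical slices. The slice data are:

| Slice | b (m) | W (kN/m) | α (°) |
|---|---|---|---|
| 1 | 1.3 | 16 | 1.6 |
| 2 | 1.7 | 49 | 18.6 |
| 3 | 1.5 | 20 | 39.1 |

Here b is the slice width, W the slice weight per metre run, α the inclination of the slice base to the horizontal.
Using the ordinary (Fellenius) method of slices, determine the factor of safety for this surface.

FS = 3.88

Ordinary method of slices: FS = Σ[c'·Δl_i + (W_i cosα_i)·tanφ'] / Σ W_i sinα_i, with Δl_i = b_i / cosα_i.
Slice 1: Δl = 1.3/cos1.6° = 1.301 m; N'_1 = 16·cos1.6° = 16.0; c'Δl = 21.07; W sinα = 0.4
Slice 2: Δl = 1.7/cos18.6° = 1.794 m; N'_2 = 49·cos18.6° = 46.4; c'Δl = 29.06; W sinα = 15.6
Slice 3: Δl = 1.5/cos39.1° = 1.933 m; N'_3 = 20·cos39.1° = 15.5; c'Δl = 31.31; W sinα = 12.6
Σc'Δl = 81.4 kN/m; ΣN' = 78.0 kN/m; ΣW sinα = 28.7 kN/m
Resisting = 81.4 + 78.0·tan21.0° = 81.4 + 29.9 = 111.4 kN/m
FS = 111.4 / 28.7 = 3.882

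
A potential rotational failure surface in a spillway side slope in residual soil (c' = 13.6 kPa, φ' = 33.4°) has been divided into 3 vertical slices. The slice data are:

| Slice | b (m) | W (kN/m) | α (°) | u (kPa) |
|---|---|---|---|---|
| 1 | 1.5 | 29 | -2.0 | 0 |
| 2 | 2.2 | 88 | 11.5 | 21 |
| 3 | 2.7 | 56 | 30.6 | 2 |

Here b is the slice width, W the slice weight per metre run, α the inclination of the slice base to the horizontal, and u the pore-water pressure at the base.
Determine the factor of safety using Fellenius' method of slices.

Ordinary method of slices: FS = Σ[c'·Δl_i + (W_i cosα_i − u_i·Δl_i)·tanφ'] / Σ W_i sinα_i, with Δl_i = b_i / cosα_i.
Slice 1: Δl = 1.5/cos(-2.0°) = 1.501 m; N'_1 = 29·cos(-2.0°) − 0·1.501 = 29.0; c'Δl = 20.41; W sinα = -1.0
Slice 2: Δl = 2.2/cos11.5° = 2.245 m; N'_2 = 88·cos11.5° − 21·2.245 = 39.1; c'Δl = 30.53; W sinα = 17.5
Slice 3: Δl = 2.7/cos30.6° = 3.137 m; N'_3 = 56·cos30.6° − 2·3.137 = 41.9; c'Δl = 42.66; W sinα = 28.5
Σc'Δl = 93.6 kN/m; ΣN' = 110.0 kN/m; ΣW sinα = 45.0 kN/m
Resisting = 93.6 + 110.0·tan33.4° = 93.6 + 72.5 = 166.1 kN/m
FS = 166.1 / 45.0 = 3.689

FS = 3.69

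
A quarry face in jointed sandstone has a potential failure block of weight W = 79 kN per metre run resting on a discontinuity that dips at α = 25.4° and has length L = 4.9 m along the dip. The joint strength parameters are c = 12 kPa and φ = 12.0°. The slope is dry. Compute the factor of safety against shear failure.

Resolving the block weight along and normal to the plane and applying the Mohr–Coulomb strength on the joint:
N' = W cosα = 79·cos25.4° = 71.4 kN/m
Driving force T = W sinα = 79·sin25.4° = 33.9 kN/m
Resisting force R = c·L + N'·tanφ = 12·4.9 + 71.4·tan12.0° = 58.8 + 15.2 = 74.0 kN/m
FS = R / T = 74.0 / 33.9 = 2.183

FS = 2.18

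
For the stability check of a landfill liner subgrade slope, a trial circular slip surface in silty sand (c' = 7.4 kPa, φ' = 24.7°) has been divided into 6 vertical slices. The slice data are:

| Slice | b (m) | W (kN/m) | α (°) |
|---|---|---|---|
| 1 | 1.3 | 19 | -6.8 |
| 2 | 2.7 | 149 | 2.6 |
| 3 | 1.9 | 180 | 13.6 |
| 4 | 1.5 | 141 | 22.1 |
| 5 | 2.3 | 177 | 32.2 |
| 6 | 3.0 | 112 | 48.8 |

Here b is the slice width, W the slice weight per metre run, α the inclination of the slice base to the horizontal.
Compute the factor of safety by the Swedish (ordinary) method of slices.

Ordinary method of slices: FS = Σ[c'·Δl_i + (W_i cosα_i)·tanφ'] / Σ W_i sinα_i, with Δl_i = b_i / cosα_i.
Slice 1: Δl = 1.3/cos(-6.8°) = 1.309 m; N'_1 = 19·cos(-6.8°) = 18.9; c'Δl = 9.69; W sinα = -2.2
Slice 2: Δl = 2.7/cos2.6° = 2.703 m; N'_2 = 149·cos2.6° = 148.8; c'Δl = 20.00; W sinα = 6.8
Slice 3: Δl = 1.9/cos13.6° = 1.955 m; N'_3 = 180·cos13.6° = 175.0; c'Δl = 14.47; W sinα = 42.3
Slice 4: Δl = 1.5/cos22.1° = 1.619 m; N'_4 = 141·cos22.1° = 130.6; c'Δl = 11.98; W sinα = 53.0
Slice 5: Δl = 2.3/cos32.2° = 2.718 m; N'_5 = 177·cos32.2° = 149.8; c'Δl = 20.11; W sinα = 94.3
Slice 6: Δl = 3.0/cos48.8° = 4.554 m; N'_6 = 112·cos48.8° = 73.8; c'Δl = 33.70; W sinα = 84.3
Σc'Δl = 110.0 kN/m; ΣN' = 696.9 kN/m; ΣW sinα = 278.5 kN/m
Resisting = 110.0 + 696.9·tan24.7° = 110.0 + 320.5 = 430.5 kN/m
FS = 430.5 / 278.5 = 1.546

FS = 1.55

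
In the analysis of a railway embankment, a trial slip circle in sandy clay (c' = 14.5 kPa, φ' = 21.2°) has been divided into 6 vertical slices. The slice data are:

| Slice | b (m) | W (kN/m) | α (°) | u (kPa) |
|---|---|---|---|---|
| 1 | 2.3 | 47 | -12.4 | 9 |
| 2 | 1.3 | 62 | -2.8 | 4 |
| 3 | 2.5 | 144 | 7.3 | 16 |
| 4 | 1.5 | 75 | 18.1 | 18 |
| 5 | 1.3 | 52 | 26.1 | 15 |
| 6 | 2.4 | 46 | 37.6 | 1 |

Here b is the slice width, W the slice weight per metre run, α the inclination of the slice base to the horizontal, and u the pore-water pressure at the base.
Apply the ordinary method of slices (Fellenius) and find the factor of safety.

Ordinary method of slices: FS = Σ[c'·Δl_i + (W_i cosα_i − u_i·Δl_i)·tanφ'] / Σ W_i sinα_i, with Δl_i = b_i / cosα_i.
Slice 1: Δl = 2.3/cos(-12.4°) = 2.355 m; N'_1 = 47·cos(-12.4°) − 9·2.355 = 24.7; c'Δl = 34.15; W sinα = -10.1
Slice 2: Δl = 1.3/cos(-2.8°) = 1.302 m; N'_2 = 62·cos(-2.8°) − 4·1.302 = 56.7; c'Δl = 18.87; W sinα = -3.0
Slice 3: Δl = 2.5/cos7.3° = 2.520 m; N'_3 = 144·cos7.3° − 16·2.520 = 102.5; c'Δl = 36.55; W sinα = 18.3
Slice 4: Δl = 1.5/cos18.1° = 1.578 m; N'_4 = 75·cos18.1° − 18·1.578 = 42.9; c'Δl = 22.88; W sinα = 23.3
Slice 5: Δl = 1.3/cos26.1° = 1.448 m; N'_5 = 52·cos26.1° − 15·1.448 = 25.0; c'Δl = 20.99; W sinα = 22.9
Slice 6: Δl = 2.4/cos37.6° = 3.029 m; N'_6 = 46·cos37.6° − 1·3.029 = 33.4; c'Δl = 43.92; W sinα = 28.1
Σc'Δl = 177.4 kN/m; ΣN' = 285.2 kN/m; ΣW sinα = 79.4 kN/m
Resisting = 177.4 + 285.2·tan21.2° = 177.4 + 110.6 = 288.0 kN/m
FS = 288.0 / 79.4 = 3.626

FS = 3.63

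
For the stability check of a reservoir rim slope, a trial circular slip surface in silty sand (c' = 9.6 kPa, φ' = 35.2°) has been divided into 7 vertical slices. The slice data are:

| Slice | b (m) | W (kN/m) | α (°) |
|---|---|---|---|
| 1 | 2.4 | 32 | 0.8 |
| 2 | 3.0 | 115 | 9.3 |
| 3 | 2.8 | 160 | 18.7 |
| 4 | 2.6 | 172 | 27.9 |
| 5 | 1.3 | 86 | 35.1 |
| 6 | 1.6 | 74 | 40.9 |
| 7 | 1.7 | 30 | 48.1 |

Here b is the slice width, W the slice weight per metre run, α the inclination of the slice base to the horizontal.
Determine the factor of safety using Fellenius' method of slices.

Ordinary method of slices: FS = Σ[c'·Δl_i + (W_i cosα_i)·tanφ'] / Σ W_i sinα_i, with Δl_i = b_i / cosα_i.
Slice 1: Δl = 2.4/cos0.8° = 2.400 m; N'_1 = 32·cos0.8° = 32.0; c'Δl = 23.04; W sinα = 0.4
Slice 2: Δl = 3.0/cos9.3° = 3.040 m; N'_2 = 115·cos9.3° = 113.5; c'Δl = 29.18; W sinα = 18.6
Slice 3: Δl = 2.8/cos18.7° = 2.956 m; N'_3 = 160·cos18.7° = 151.6; c'Δl = 28.38; W sinα = 51.3
Slice 4: Δl = 2.6/cos27.9° = 2.942 m; N'_4 = 172·cos27.9° = 152.0; c'Δl = 28.24; W sinα = 80.5
Slice 5: Δl = 1.3/cos35.1° = 1.589 m; N'_5 = 86·cos35.1° = 70.4; c'Δl = 15.25; W sinα = 49.5
Slice 6: Δl = 1.6/cos40.9° = 2.117 m; N'_6 = 74·cos40.9° = 55.9; c'Δl = 20.32; W sinα = 48.5
Slice 7: Δl = 1.7/cos48.1° = 2.546 m; N'_7 = 30·cos48.1° = 20.0; c'Δl = 24.44; W sinα = 22.3
Σc'Δl = 168.9 kN/m; ΣN' = 595.4 kN/m; ΣW sinα = 271.0 kN/m
Resisting = 168.9 + 595.4·tan35.2° = 168.9 + 420.0 = 588.9 kN/m
FS = 588.9 / 271.0 = 2.173

FS = 2.17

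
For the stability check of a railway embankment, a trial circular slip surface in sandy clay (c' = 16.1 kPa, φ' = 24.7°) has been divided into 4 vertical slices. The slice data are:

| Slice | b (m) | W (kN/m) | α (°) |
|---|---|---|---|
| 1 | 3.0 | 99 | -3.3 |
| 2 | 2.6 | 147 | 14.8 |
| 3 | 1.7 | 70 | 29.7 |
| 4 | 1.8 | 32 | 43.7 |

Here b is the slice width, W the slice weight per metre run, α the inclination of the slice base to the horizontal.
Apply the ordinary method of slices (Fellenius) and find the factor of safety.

FS = 3.53

Ordinary method of slices: FS = Σ[c'·Δl_i + (W_i cosα_i)·tanφ'] / Σ W_i sinα_i, with Δl_i = b_i / cosα_i.
Slice 1: Δl = 3.0/cos(-3.3°) = 3.005 m; N'_1 = 99·cos(-3.3°) = 98.8; c'Δl = 48.38; W sinα = -5.7
Slice 2: Δl = 2.6/cos14.8° = 2.689 m; N'_2 = 147·cos14.8° = 142.1; c'Δl = 43.30; W sinα = 37.6
Slice 3: Δl = 1.7/cos29.7° = 1.957 m; N'_3 = 70·cos29.7° = 60.8; c'Δl = 31.51; W sinα = 34.7
Slice 4: Δl = 1.8/cos43.7° = 2.490 m; N'_4 = 32·cos43.7° = 23.1; c'Δl = 40.08; W sinα = 22.1
Σc'Δl = 163.3 kN/m; ΣN' = 324.9 kN/m; ΣW sinα = 88.6 kN/m
Resisting = 163.3 + 324.9·tan24.7° = 163.3 + 149.4 = 312.7 kN/m
FS = 312.7 / 88.6 = 3.528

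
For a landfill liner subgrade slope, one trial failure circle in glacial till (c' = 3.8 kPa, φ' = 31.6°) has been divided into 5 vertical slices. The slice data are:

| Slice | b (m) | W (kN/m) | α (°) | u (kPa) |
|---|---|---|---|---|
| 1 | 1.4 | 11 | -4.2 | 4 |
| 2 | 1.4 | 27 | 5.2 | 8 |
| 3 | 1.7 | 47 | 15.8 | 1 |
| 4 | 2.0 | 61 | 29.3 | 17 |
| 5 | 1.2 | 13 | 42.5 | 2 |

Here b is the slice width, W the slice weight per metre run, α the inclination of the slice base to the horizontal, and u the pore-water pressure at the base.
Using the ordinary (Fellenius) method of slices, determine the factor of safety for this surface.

FS = 1.59

Ordinary method of slices: FS = Σ[c'·Δl_i + (W_i cosα_i − u_i·Δl_i)·tanφ'] / Σ W_i sinα_i, with Δl_i = b_i / cosα_i.
Slice 1: Δl = 1.4/cos(-4.2°) = 1.404 m; N'_1 = 11·cos(-4.2°) − 4·1.404 = 5.4; c'Δl = 5.33; W sinα = -0.8
Slice 2: Δl = 1.4/cos5.2° = 1.406 m; N'_2 = 27·cos5.2° − 8·1.406 = 15.6; c'Δl = 5.34; W sinα = 2.4
Slice 3: Δl = 1.7/cos15.8° = 1.767 m; N'_3 = 47·cos15.8° − 1·1.767 = 43.5; c'Δl = 6.71; W sinα = 12.8
Slice 4: Δl = 2.0/cos29.3° = 2.293 m; N'_4 = 61·cos29.3° − 17·2.293 = 14.2; c'Δl = 8.71; W sinα = 29.9
Slice 5: Δl = 1.2/cos42.5° = 1.628 m; N'_5 = 13·cos42.5° − 2·1.628 = 6.3; c'Δl = 6.18; W sinα = 8.8
Σc'Δl = 32.3 kN/m; ΣN' = 85.0 kN/m; ΣW sinα = 53.1 kN/m
Resisting = 32.3 + 85.0·tan31.6° = 32.3 + 52.3 = 84.6 kN/m
FS = 84.6 / 53.1 = 1.594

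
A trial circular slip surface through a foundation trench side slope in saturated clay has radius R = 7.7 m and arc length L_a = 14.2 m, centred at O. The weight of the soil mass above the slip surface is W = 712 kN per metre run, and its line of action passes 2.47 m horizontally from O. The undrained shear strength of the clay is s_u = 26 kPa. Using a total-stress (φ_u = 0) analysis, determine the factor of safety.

FS = 1.62

Taking moments about the centre O, the resisting moment is provided by the undrained shear strength acting along the arc:
M_R = s_u·L_a·R = 26·14.20·7.7 = 2842.8 kN·m/m
M_D = W·d = 712·2.47 = 1758.6 kN·m/m
FS = M_R / M_D = 2842.8 / 1758.6 = 1.616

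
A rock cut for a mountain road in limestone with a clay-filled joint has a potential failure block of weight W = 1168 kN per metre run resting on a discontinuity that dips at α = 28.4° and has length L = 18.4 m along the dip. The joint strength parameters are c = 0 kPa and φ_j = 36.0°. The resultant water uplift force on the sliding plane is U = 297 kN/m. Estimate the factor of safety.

FS = 0.96

Resolving the block weight along and normal to the plane and applying the Mohr–Coulomb strength on the joint:
N' = W cosα − U = 1168·cos28.4° − 297 = 730.4 kN/m
Driving force T = W sinα = 1168·sin28.4° = 555.5 kN/m
Resisting force R = c·L + N'·tanφ_j = 0·18.4 + 730.4·tan36.0° = 0.0 + 530.7 = 530.7 kN/m
FS = R / T = 530.7 / 555.5 = 0.955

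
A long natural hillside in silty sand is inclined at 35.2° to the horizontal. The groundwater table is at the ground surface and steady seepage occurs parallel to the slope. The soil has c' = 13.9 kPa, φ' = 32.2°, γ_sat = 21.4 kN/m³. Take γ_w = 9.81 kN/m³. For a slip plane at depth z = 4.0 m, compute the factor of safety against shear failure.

FS = 0.83

With seepage parallel to the slope and the water table at the surface, the effective normal stress on the slip plane uses the buoyant unit weight γ' = γ_sat − γ_w while the driving shear stress uses γ_sat:
FS = [c' + γ' z cos²β tanφ'] / [γ_sat z sinβ cosβ]
γ' = 21.4 − 9.81 = 11.59 kN/m³
Numerator = 13.9 + 11.59·4.0·cos²35.2°·tan32.2° = 13.9 + 11.59·4.0·0.6677·0.6297 = 33.394 kPa
Denominator = 21.4·4.0·sin35.2°·cos35.2° = 21.4·4.0·0.5764·0.8171 = 40.320 kPa
FS = 33.394 / 40.320 = 0.828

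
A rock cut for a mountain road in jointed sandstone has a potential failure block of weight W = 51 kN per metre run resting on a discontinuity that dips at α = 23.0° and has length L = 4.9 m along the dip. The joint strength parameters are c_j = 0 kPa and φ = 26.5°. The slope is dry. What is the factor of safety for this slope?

FS = 1.17

Resolving the block weight along and normal to the plane and applying the Mohr–Coulomb strength on the joint:
N' = W cosα = 51·cos23.0° = 46.9 kN/m
Driving force T = W sinα = 51·sin23.0° = 19.9 kN/m
Resisting force R = c_j·L + N'·tanφ = 0·4.9 + 46.9·tan26.5° = 0.0 + 23.4 = 23.4 kN/m
FS = R / T = 23.4 / 19.9 = 1.175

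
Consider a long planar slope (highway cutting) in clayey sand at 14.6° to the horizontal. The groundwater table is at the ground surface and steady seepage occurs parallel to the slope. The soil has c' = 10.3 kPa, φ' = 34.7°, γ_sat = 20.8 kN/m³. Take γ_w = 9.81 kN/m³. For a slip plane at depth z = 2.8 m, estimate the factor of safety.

FS = 2.13

With seepage parallel to the slope and the water table at the surface, the effective normal stress on the slip plane uses the buoyant unit weight γ' = γ_sat − γ_w while the driving shear stress uses γ_sat:
FS = [c' + γ' z cos²β tanφ'] / [γ_sat z sinβ cosβ]
γ' = 20.8 − 9.81 = 10.99 kN/m³
Numerator = 10.3 + 10.99·2.8·cos²14.6°·tan34.7° = 10.3 + 10.99·2.8·0.9365·0.6924 = 30.254 kPa
Denominator = 20.8·2.8·sin14.6°·cos14.6° = 20.8·2.8·0.2521·0.9677 = 14.206 kPa
FS = 30.254 / 14.206 = 2.130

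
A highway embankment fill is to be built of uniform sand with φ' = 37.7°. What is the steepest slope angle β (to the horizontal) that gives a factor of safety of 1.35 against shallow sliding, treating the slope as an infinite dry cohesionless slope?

β = 29.8°

For an infinite dry cohesionless slope FS = tanφ'/tanβ, so tanβ = tanφ' / FS.
tanβ = tan37.7° / 1.35 = 0.7729 / 1.35 = 0.5725
β = arctan(0.5725) = 29.79°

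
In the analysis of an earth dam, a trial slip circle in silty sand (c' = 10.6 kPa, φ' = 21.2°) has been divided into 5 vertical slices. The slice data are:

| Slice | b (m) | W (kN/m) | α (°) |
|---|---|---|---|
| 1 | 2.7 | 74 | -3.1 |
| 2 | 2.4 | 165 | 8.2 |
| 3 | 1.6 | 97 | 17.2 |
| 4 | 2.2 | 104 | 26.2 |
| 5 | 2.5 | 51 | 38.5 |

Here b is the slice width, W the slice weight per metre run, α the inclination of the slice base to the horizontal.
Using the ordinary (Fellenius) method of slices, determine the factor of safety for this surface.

FS = 2.48

Ordinary method of slices: FS = Σ[c'·Δl_i + (W_i cosα_i)·tanφ'] / Σ W_i sinα_i, with Δl_i = b_i / cosα_i.
Slice 1: Δl = 2.7/cos(-3.1°) = 2.704 m; N'_1 = 74·cos(-3.1°) = 73.9; c'Δl = 28.66; W sinα = -4.0
Slice 2: Δl = 2.4/cos8.2° = 2.425 m; N'_2 = 165·cos8.2° = 163.3; c'Δl = 25.70; W sinα = 23.5
Slice 3: Δl = 1.6/cos17.2° = 1.675 m; N'_3 = 97·cos17.2° = 92.7; c'Δl = 17.75; W sinα = 28.7
Slice 4: Δl = 2.2/cos26.2° = 2.452 m; N'_4 = 104·cos26.2° = 93.3; c'Δl = 25.99; W sinα = 45.9
Slice 5: Δl = 2.5/cos38.5° = 3.194 m; N'_5 = 51·cos38.5° = 39.9; c'Δl = 33.86; W sinα = 31.7
Σc'Δl = 132.0 kN/m; ΣN' = 463.1 kN/m; ΣW sinα = 125.9 kN/m
Resisting = 132.0 + 463.1·tan21.2° = 132.0 + 179.6 = 311.6 kN/m
FS = 311.6 / 125.9 = 2.475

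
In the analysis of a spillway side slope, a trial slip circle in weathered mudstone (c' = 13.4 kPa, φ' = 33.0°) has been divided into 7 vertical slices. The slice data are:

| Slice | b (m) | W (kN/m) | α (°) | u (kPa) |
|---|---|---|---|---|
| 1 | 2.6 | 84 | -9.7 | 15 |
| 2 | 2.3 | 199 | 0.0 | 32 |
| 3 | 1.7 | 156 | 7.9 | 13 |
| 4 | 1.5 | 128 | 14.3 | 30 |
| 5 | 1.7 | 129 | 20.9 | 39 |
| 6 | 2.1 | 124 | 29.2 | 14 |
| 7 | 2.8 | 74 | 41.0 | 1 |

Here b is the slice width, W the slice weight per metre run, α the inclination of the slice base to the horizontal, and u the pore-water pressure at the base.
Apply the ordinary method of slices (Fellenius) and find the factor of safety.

FS = 2.97

Ordinary method of slices: FS = Σ[c'·Δl_i + (W_i cosα_i − u_i·Δl_i)·tanφ'] / Σ W_i sinα_i, with Δl_i = b_i / cosα_i.
Slice 1: Δl = 2.6/cos(-9.7°) = 2.638 m; N'_1 = 84·cos(-9.7°) − 15·2.638 = 43.2; c'Δl = 35.35; W sinα = -14.2
Slice 2: Δl = 2.3/cos0.0° = 2.300 m; N'_2 = 199·cos0.0° − 32·2.300 = 125.4; c'Δl = 30.82; W sinα = 0.0
Slice 3: Δl = 1.7/cos7.9° = 1.716 m; N'_3 = 156·cos7.9° − 13·1.716 = 132.2; c'Δl = 23.00; W sinα = 21.4
Slice 4: Δl = 1.5/cos14.3° = 1.548 m; N'_4 = 128·cos14.3° − 30·1.548 = 77.6; c'Δl = 20.74; W sinα = 31.6
Slice 5: Δl = 1.7/cos20.9° = 1.820 m; N'_5 = 129·cos20.9° − 39·1.820 = 49.5; c'Δl = 24.38; W sinα = 46.0
Slice 6: Δl = 2.1/cos29.2° = 2.406 m; N'_6 = 124·cos29.2° − 14·2.406 = 74.6; c'Δl = 32.24; W sinα = 60.5
Slice 7: Δl = 2.8/cos41.0° = 3.710 m; N'_7 = 74·cos41.0° − 1·3.710 = 52.1; c'Δl = 49.71; W sinα = 48.5
Σc'Δl = 216.2 kN/m; ΣN' = 554.7 kN/m; ΣW sinα = 194.0 kN/m
Resisting = 216.2 + 554.7·tan33.0° = 216.2 + 360.2 = 576.5 kN/m
FS = 576.5 / 194.0 = 2.972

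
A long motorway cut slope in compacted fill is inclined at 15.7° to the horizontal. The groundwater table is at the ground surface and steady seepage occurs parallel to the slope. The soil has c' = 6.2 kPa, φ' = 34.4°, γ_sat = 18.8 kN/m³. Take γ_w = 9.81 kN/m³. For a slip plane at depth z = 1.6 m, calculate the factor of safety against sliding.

With seepage parallel to the slope and the water table at the surface, the effective normal stress on the slip plane uses the buoyant unit weight γ' = γ_sat − γ_w while the driving shear stress uses γ_sat:
FS = [c' + γ' z cos²β tanφ'] / [γ_sat z sinβ cosβ]
γ' = 18.8 − 9.81 = 8.99 kN/m³
Numerator = 6.2 + 8.99·1.6·cos²15.7°·tan34.4° = 6.2 + 8.99·1.6·0.9268·0.6847 = 15.328 kPa
Denominator = 18.8·1.6·sin15.7°·cos15.7° = 18.8·1.6·0.2706·0.9627 = 7.836 kPa
FS = 15.328 / 7.836 = 1.956

FS = 1.96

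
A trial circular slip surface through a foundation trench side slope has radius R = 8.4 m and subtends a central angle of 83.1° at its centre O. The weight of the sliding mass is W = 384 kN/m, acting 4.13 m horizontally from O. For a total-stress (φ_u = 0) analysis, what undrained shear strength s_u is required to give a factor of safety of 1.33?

s_u = 20.6 kPa

FS = s_u·L_a·R / (W·d), so s_u = FS·W·d / (L_a·R).
Arc length L_a = R·θ = 8.4·(83.1°·π/180) = 8.4·1.4504 = 12.18 m
s_u = 1.33·384·4.13 / (12.18·8.4) = 2109.3 / 102.34 = 20.61 kPa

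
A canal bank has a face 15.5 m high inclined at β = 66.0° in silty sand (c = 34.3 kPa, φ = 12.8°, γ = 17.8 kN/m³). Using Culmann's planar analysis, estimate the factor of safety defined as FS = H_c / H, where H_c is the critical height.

H_c = (4c/γ) · sinβ cosφ / [1 − cos(β − φ)]
    = (4·34.3/17.8) · sin66.0°·cos12.8° / [1 − cos53.2°]
    = 7.708 · 0.8908 / 0.4010 = 17.12 m
FS = H_c / H = 17.12 / 15.5 = 1.105

FS = 1.10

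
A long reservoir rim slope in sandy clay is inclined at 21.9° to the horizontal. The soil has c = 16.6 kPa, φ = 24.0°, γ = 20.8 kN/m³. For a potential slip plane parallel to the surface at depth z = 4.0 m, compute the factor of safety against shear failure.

For an infinite slope with a slip plane parallel to the surface (no pore pressure): FS = [c + γz cos²β tanφ] / [γz sinβ cosβ].
γz = 20.8·4.0 = 83.20 kN/m²
Numerator = 16.6 + 83.20·cos²21.9°·tan24.0° = 16.6 + 83.20·0.8609·0.4452 = 48.490 kPa
Denominator = 83.20·sin21.9°·cos21.9° = 83.20·0.3730·0.9278 = 28.793 kPa
FS = 48.490 / 28.793 = 1.684

FS = 1.68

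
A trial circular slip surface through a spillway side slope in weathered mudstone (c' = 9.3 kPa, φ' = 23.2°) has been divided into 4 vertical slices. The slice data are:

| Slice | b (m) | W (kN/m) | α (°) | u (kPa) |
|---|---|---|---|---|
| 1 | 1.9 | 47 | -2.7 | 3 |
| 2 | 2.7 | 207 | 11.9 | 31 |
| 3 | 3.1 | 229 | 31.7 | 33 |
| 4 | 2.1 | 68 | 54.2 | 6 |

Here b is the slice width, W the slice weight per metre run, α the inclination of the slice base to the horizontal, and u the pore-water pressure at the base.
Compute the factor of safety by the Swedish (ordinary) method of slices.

Ordinary method of slices: FS = Σ[c'·Δl_i + (W_i cosα_i − u_i·Δl_i)·tanφ'] / Σ W_i sinα_i, with Δl_i = b_i / cosα_i.
Slice 1: Δl = 1.9/cos(-2.7°) = 1.902 m; N'_1 = 47·cos(-2.7°) − 3·1.902 = 41.2; c'Δl = 17.69; W sinα = -2.2
Slice 2: Δl = 2.7/cos11.9° = 2.759 m; N'_2 = 207·cos11.9° − 31·2.759 = 117.0; c'Δl = 25.66; W sinα = 42.7
Slice 3: Δl = 3.1/cos31.7° = 3.644 m; N'_3 = 229·cos31.7° − 33·3.644 = 74.6; c'Δl = 33.89; W sinα = 120.3
Slice 4: Δl = 2.1/cos54.2° = 3.590 m; N'_4 = 68·cos54.2° − 6·3.590 = 18.2; c'Δl = 33.39; W sinα = 55.2
Σc'Δl = 110.6 kN/m; ΣN' = 251.1 kN/m; ΣW sinα = 216.0 kN/m
Resisting = 110.6 + 251.1·tan23.2° = 110.6 + 107.6 = 218.2 kN/m
FS = 218.2 / 216.0 = 1.011

FS = 1.01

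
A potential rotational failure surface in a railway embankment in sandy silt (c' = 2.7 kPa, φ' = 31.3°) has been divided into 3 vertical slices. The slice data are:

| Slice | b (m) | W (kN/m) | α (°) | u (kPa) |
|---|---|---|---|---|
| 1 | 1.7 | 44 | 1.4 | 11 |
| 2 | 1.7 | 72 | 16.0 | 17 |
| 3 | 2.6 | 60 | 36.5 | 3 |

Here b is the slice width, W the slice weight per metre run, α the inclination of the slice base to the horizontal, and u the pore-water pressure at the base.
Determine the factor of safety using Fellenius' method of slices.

FS = 1.43

Ordinary method of slices: FS = Σ[c'·Δl_i + (W_i cosα_i − u_i·Δl_i)·tanφ'] / Σ W_i sinα_i, with Δl_i = b_i / cosα_i.
Slice 1: Δl = 1.7/cos1.4° = 1.701 m; N'_1 = 44·cos1.4° − 11·1.701 = 25.3; c'Δl = 4.59; W sinα = 1.1
Slice 2: Δl = 1.7/cos16.0° = 1.769 m; N'_2 = 72·cos16.0° − 17·1.769 = 39.1; c'Δl = 4.77; W sinα = 19.8
Slice 3: Δl = 2.6/cos36.5° = 3.234 m; N'_3 = 60·cos36.5° − 3·3.234 = 38.5; c'Δl = 8.73; W sinα = 35.7
Σc'Δl = 18.1 kN/m; ΣN' = 103.0 kN/m; ΣW sinα = 56.6 kN/m
Resisting = 18.1 + 103.0·tan31.3° = 18.1 + 62.6 = 80.7 kN/m
FS = 80.7 / 56.6 = 1.425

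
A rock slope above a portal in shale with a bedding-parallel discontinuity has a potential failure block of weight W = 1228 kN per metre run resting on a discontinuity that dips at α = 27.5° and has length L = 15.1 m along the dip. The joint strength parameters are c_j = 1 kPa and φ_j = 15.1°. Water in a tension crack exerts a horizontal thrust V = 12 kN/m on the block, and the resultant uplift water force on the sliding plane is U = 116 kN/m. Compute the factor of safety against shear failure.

FS = 0.48

Resolving the block weight along and normal to the plane and applying the Mohr–Coulomb strength on the joint:
N' = W cosα − U − V sinα = 1228·cos27.5° − 116 − 12·sin27.5° = 967.7 kN/m
Driving force T = W sinα + V cosα = 1228·sin27.5° + 12·cos27.5° = 577.7 kN/m
Resisting force R = c_j·L + N'·tanφ_j = 1·15.1 + 967.7·tan15.1° = 15.1 + 261.1 = 276.2 kN/m
FS = R / T = 276.2 / 577.7 = 0.478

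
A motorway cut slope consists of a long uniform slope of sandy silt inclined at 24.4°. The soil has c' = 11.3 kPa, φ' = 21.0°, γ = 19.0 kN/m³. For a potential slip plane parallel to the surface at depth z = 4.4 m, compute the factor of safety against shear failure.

For an infinite slope with a slip plane parallel to the surface (no pore pressure): FS = [c' + γz cos²β tanφ'] / [γz sinβ cosβ].
γz = 19.0·4.4 = 83.60 kN/m²
Numerator = 11.3 + 83.60·cos²24.4°·tan21.0° = 11.3 + 83.60·0.8293·0.3839 = 37.915 kPa
Denominator = 83.60·sin24.4°·cos24.4° = 83.60·0.4131·0.9107 = 31.451 kPa
FS = 37.915 / 31.451 = 1.206

FS = 1.21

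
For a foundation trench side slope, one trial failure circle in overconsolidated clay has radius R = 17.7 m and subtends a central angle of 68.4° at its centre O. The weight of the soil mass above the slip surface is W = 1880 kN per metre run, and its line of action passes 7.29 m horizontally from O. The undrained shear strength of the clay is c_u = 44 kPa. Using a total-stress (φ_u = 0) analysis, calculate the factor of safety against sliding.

Taking moments about the centre O, the resisting moment is provided by the undrained shear strength acting along the arc:
Arc length L_a = R·θ = 17.7·(68.4°·π/180) = 17.7·1.1938 = 21.13 m
M_R = c_u·L_a·R = 44·21.13·17.7 = 16456.3 kN·m/m
M_D = W·d = 1880·7.29 = 13705.2 kN·m/m
FS = M_R / M_D = 16456.3 / 13705.2 = 1.201

FS = 1.20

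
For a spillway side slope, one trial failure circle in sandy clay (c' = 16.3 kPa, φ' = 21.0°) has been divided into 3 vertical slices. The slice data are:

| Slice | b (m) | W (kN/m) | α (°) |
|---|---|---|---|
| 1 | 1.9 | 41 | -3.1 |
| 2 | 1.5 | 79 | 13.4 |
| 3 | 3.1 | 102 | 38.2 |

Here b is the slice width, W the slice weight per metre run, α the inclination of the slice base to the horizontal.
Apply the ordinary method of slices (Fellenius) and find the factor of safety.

Ordinary method of slices: FS = Σ[c'·Δl_i + (W_i cosα_i)·tanφ'] / Σ W_i sinα_i, with Δl_i = b_i / cosα_i.
Slice 1: Δl = 1.9/cos(-3.1°) = 1.903 m; N'_1 = 41·cos(-3.1°) = 40.9; c'Δl = 31.02; W sinα = -2.2
Slice 2: Δl = 1.5/cos13.4° = 1.542 m; N'_2 = 79·cos13.4° = 76.8; c'Δl = 25.13; W sinα = 18.3
Slice 3: Δl = 3.1/cos38.2° = 3.945 m; N'_3 = 102·cos38.2° = 80.2; c'Δl = 64.30; W sinα = 63.1
Σc'Δl = 120.4 kN/m; ΣN' = 197.9 kN/m; ΣW sinα = 79.2 kN/m
Resisting = 120.4 + 197.9·tan21.0° = 120.4 + 76.0 = 196.4 kN/m
FS = 196.4 / 79.2 = 2.481

FS = 2.48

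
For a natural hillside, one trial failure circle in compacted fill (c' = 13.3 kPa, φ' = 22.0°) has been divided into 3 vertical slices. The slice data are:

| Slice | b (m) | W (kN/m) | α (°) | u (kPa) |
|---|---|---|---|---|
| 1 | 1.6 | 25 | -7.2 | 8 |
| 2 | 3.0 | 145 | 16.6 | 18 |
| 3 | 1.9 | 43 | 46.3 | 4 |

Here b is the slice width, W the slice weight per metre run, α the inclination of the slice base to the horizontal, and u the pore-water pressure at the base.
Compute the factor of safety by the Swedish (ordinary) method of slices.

FS = 2.10

Ordinary method of slices: FS = Σ[c'·Δl_i + (W_i cosα_i − u_i·Δl_i)·tanφ'] / Σ W_i sinα_i, with Δl_i = b_i / cosα_i.
Slice 1: Δl = 1.6/cos(-7.2°) = 1.613 m; N'_1 = 25·cos(-7.2°) − 8·1.613 = 11.9; c'Δl = 21.45; W sinα = -3.1
Slice 2: Δl = 3.0/cos16.6° = 3.130 m; N'_2 = 145·cos16.6° − 18·3.130 = 82.6; c'Δl = 41.64; W sinα = 41.4
Slice 3: Δl = 1.9/cos46.3° = 2.750 m; N'_3 = 43·cos46.3° − 4·2.750 = 18.7; c'Δl = 36.58; W sinα = 31.1
Σc'Δl = 99.7 kN/m; ΣN' = 113.2 kN/m; ΣW sinα = 69.4 kN/m
Resisting = 99.7 + 113.2·tan22.0° = 99.7 + 45.7 = 145.4 kN/m
FS = 145.4 / 69.4 = 2.096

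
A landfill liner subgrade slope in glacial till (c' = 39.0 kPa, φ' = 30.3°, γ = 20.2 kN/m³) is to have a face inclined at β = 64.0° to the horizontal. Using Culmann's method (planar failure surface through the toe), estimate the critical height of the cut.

Culmann's analysis gives the critical failure plane at α_cr = (β + φ')/2 = (64.0 + 30.3)/2 = 47.1°, and the critical height
H_c = (4c'/γ) · sinβ cosφ' / [1 − cos(β − φ')]
    = (4·39.0/20.2) · sin64.0°·cos30.3° / [1 − cos(33.7°)]
    = 7.723 · 0.8988·0.8634 / [1 − 0.8320]
    = 7.723 · 0.7760 / 0.1680
    = 35.66 m

H_c = 35.66 m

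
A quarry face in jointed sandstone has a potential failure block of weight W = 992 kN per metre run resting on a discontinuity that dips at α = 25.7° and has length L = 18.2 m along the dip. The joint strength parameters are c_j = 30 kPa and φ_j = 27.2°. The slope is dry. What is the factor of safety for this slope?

Resolving the block weight along and normal to the plane and applying the Mohr–Coulomb strength on the joint:
N' = W cosα = 992·cos25.7° = 893.9 kN/m
Driving force T = W sinα = 992·sin25.7° = 430.2 kN/m
Resisting force R = c_j·L + N'·tanφ_j = 30·18.2 + 893.9·tan27.2° = 546.0 + 459.4 = 1005.4 kN/m
FS = R / T = 1005.4 / 430.2 = 2.337

FS = 2.34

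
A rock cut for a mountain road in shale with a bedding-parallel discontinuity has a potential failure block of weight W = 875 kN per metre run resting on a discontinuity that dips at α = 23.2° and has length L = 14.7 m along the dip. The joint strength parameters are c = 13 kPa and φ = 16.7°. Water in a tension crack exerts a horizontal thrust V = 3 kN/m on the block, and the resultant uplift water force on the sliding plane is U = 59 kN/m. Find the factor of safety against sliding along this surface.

FS = 1.19

Resolving the block weight along and normal to the plane and applying the Mohr–Coulomb strength on the joint:
N' = W cosα − U − V sinα = 875·cos23.2° − 59 − 3·sin23.2° = 744.1 kN/m
Driving force T = W sinα + V cosα = 875·sin23.2° + 3·cos23.2° = 347.5 kN/m
Resisting force R = c·L + N'·tanφ = 13·14.7 + 744.1·tan16.7° = 191.1 + 223.2 = 414.3 kN/m
FS = R / T = 414.3 / 347.5 = 1.192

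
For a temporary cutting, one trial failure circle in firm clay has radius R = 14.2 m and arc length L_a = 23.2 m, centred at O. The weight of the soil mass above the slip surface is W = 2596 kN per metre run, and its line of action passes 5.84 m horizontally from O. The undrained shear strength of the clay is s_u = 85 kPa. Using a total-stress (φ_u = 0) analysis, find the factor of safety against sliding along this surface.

FS = 1.85

Taking moments about the centre O, the resisting moment is provided by the undrained shear strength acting along the arc:
M_R = s_u·L_a·R = 85·23.20·14.2 = 28002.4 kN·m/m
M_D = W·d = 2596·5.84 = 15160.6 kN·m/m
FS = M_R / M_D = 28002.4 / 15160.6 = 1.847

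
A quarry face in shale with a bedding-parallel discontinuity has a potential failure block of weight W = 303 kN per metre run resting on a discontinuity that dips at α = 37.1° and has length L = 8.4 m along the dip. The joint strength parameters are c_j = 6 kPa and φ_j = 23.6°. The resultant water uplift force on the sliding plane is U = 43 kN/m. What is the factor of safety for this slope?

FS = 0.75

Resolving the block weight along and normal to the plane and applying the Mohr–Coulomb strength on the joint:
N' = W cosα − U = 303·cos37.1° − 43 = 198.7 kN/m
Driving force T = W sinα = 303·sin37.1° = 182.8 kN/m
Resisting force R = c_j·L + N'·tanφ_j = 6·8.4 + 198.7·tan23.6° = 50.4 + 86.8 = 137.2 kN/m
FS = R / T = 137.2 / 182.8 = 0.751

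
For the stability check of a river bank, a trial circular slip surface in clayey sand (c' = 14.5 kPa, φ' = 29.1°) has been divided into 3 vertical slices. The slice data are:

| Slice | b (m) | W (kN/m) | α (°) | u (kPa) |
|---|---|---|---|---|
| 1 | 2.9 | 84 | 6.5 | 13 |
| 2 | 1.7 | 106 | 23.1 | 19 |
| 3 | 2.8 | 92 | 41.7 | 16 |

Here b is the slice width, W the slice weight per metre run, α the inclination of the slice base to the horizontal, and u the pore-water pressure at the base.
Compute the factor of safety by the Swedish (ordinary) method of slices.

FS = 1.68

Ordinary method of slices: FS = Σ[c'·Δl_i + (W_i cosα_i − u_i·Δl_i)·tanφ'] / Σ W_i sinα_i, with Δl_i = b_i / cosα_i.
Slice 1: Δl = 2.9/cos6.5° = 2.919 m; N'_1 = 84·cos6.5° − 13·2.919 = 45.5; c'Δl = 42.32; W sinα = 9.5
Slice 2: Δl = 1.7/cos23.1° = 1.848 m; N'_2 = 106·cos23.1° − 19·1.848 = 62.4; c'Δl = 26.80; W sinα = 41.6
Slice 3: Δl = 2.8/cos41.7° = 3.750 m; N'_3 = 92·cos41.7° − 16·3.750 = 8.7; c'Δl = 54.38; W sinα = 61.2
Σc'Δl = 123.5 kN/m; ΣN' = 116.6 kN/m; ΣW sinα = 112.3 kN/m
Resisting = 123.5 + 116.6·tan29.1° = 123.5 + 64.9 = 188.4 kN/m
FS = 188.4 / 112.3 = 1.678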